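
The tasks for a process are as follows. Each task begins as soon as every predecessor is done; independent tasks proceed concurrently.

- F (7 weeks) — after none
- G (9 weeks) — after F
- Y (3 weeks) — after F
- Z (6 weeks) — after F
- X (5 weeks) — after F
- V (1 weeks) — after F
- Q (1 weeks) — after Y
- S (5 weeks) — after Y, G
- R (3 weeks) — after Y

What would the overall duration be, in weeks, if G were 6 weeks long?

Actual critical path: F→G→S = 7+9+5 = 21 ⇒ 21 weeks.
Since G is critical, the -3 change carries straight to that chain (now 18 weeks).
That remains the longest chain; total 18 weeks.

18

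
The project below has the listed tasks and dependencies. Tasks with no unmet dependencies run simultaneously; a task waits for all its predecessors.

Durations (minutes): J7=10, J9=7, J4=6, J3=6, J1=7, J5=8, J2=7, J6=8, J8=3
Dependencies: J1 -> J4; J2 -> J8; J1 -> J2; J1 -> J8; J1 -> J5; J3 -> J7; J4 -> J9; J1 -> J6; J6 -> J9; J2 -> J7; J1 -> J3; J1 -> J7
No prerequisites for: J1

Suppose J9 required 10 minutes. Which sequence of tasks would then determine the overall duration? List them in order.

Baseline: J1→J2→J7 = 7+7+10 = 24 → 24 minutes.
J9 is off the critical path — its longest chain is 22 minutes, giving 2 of slack.
The binding chain switches to J1→J6→J9 = 7+8+10 = 25; finish 25 minutes.

J1, J6, J9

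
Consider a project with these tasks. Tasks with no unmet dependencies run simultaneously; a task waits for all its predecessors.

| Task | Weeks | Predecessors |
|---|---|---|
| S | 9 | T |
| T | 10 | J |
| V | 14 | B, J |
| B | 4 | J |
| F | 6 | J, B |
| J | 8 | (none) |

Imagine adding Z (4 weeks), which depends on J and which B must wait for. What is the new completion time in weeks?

Originally the job takes 27 weeks.
With Z inserted, B now waits for max(J, Z).
New critical path: J→Z→B→V = 8+4+4+14 = 30 ⇒ 30 weeks.

30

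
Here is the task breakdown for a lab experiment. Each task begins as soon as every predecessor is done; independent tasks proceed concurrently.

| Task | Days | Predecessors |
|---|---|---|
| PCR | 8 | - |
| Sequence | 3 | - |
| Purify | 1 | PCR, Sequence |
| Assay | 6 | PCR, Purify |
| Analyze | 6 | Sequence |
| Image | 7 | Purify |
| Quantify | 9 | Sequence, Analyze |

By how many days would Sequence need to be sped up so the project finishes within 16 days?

2

Current finish: 18 days; target: 16.
Sequence is on every critical path, so each day cut from Sequence cuts the finish by one (this holds down to a finish of 16).
Need 18 − 16 = 2 days off Sequence → Sequence becomes 1 day, finish becomes 16.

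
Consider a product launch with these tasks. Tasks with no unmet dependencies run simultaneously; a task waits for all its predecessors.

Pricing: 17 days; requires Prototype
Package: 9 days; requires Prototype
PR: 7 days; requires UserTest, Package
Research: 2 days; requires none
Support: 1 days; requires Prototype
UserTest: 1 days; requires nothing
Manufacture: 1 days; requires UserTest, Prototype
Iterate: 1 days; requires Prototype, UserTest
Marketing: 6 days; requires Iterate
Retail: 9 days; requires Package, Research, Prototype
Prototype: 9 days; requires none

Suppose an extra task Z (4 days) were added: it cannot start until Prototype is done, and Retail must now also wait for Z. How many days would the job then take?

Originally the job takes 27 days.
With Z inserted, Retail now waits for max(Package, Research, Prototype, Z).
New critical path: Prototype→Package→Retail = 9+9+9 = 27 ⇒ 27 days.

27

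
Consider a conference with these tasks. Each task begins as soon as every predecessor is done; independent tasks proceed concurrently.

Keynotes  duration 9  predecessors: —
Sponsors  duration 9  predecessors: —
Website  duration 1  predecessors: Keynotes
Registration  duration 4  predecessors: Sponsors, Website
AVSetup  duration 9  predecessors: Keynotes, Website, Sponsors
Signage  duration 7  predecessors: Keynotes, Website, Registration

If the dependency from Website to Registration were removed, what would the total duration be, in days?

Before: longest chain Keynotes→Website→Registration→Signage = 9+1+4+7 = 21, finish 21.
Without Website→Registration, Registration's earliest start moves from 10 to 9.
New critical path: Sponsors→Registration→Signage = 9+4+7 = 20 ⇒ 20 days.

20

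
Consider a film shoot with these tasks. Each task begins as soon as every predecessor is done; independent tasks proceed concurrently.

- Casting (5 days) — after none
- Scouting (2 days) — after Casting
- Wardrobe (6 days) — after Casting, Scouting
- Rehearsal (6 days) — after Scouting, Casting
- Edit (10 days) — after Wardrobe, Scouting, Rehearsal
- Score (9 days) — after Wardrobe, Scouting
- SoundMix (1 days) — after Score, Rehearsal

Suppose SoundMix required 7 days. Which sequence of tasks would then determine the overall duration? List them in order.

As given, the longest chain is Casting→Scouting→Wardrobe→Score→SoundMix = 5+2+6+9+1 = 23, so the finish is 23 days.
SoundMix is on the critical path; changing it to 7 makes that path 29 days.
The critical path is still Casting→Scouting→Wardrobe→Score→SoundMix; finish is now 29 days.

Casting, Scouting, Wardrobe, Score, SoundMix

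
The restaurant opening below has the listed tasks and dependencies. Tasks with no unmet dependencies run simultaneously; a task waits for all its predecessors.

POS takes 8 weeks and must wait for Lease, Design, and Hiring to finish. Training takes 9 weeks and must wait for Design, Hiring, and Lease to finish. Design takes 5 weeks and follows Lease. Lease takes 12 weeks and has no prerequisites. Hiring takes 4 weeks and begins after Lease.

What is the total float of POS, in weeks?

1

Critical path: Lease→Design→Training = 12+5+9 = 26, so the finish is 26 weeks.
The longest chain containing POS totals 25 weeks.
Float = 26 − 25 = 1.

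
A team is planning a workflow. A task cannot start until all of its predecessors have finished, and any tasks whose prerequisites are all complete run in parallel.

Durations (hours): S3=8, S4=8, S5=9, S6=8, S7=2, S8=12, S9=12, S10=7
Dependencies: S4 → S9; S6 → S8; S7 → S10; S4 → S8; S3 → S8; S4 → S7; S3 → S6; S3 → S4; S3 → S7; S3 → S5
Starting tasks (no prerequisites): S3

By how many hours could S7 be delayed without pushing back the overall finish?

S3→S4→S8 = 8+8+12 = 28 sets the makespan at 28 hours.
The longest chain containing S7 totals 25 hours.
Float = 28 − 25 = 3.

3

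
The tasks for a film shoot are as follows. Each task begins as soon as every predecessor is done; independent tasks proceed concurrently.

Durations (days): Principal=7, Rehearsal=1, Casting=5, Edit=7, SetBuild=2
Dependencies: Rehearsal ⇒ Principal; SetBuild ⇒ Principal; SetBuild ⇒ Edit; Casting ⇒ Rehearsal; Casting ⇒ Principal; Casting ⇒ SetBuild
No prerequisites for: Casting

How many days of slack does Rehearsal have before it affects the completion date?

Casting→SetBuild→Principal = 5+2+7 = 14 sets the makespan at 14 days.
The longest chain containing Rehearsal totals 13 days.
Float = 14 − 13 = 1.

1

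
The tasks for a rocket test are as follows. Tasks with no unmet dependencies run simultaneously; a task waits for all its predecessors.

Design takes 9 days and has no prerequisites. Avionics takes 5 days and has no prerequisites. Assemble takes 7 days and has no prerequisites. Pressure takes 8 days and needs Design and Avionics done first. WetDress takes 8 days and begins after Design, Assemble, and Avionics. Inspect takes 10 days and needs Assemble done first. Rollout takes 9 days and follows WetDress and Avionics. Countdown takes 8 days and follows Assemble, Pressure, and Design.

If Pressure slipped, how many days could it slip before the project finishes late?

1

Design→WetDress→Rollout = 9+8+9 = 26 sets the makespan at 26 days.
Longest path through Pressure: 25 days (earliest finish 17, latest finish 18).
So Pressure can slip 18 − 17 = 1 day.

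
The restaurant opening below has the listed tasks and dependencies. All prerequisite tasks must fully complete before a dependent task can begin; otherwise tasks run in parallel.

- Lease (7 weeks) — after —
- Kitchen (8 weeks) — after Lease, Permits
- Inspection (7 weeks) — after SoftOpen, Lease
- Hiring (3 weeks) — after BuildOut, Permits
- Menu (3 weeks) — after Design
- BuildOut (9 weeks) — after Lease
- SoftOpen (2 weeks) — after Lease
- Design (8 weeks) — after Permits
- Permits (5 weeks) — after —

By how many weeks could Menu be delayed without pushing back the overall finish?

The longest chain is Lease→BuildOut→Hiring = 7+9+3 = 19; overall finish 19 weeks.
Menu finishes as early as 16 and must finish by 19.
Float = 19 − 16 = 3.

3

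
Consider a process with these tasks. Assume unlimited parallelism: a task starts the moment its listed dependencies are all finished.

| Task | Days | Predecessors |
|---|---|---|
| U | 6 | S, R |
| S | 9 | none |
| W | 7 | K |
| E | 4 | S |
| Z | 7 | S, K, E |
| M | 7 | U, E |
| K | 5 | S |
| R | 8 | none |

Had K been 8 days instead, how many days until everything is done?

24

Critical path before the change: S→U→M = 9+6+7 = 22 giving 22 days.
K has 1 day of float (longest path through it is 21).
New critical path: S→K→Z = 9+8+7 = 24 ⇒ 24 days.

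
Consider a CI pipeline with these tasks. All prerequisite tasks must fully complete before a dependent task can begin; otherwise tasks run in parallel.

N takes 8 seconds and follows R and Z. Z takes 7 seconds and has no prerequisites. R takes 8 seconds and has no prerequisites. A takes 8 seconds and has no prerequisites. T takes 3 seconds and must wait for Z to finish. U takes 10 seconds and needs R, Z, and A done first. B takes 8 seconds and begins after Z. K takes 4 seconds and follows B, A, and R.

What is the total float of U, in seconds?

Z→B→K = 7+8+4 = 19 sets the makespan at 19 seconds.
Longest path through U: 18 seconds (earliest finish 18, latest finish 19).
Float = 19 − 18 = 1.

1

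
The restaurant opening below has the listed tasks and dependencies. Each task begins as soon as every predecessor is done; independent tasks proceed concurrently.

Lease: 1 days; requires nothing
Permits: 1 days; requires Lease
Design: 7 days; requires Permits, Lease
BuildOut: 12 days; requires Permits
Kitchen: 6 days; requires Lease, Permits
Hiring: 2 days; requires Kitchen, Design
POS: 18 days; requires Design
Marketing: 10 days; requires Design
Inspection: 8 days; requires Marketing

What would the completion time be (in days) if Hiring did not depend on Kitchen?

27

Original critical path: Lease→Permits→Design→POS = 1+1+7+18 = 27 ⇒ 27 days.
Dropping Kitchen→Hiring doesn't change Hiring's earliest start (9); another predecessor still binds.
New critical path: Lease→Permits→Design→POS = 1+1+7+18 = 27 ⇒ 27 days.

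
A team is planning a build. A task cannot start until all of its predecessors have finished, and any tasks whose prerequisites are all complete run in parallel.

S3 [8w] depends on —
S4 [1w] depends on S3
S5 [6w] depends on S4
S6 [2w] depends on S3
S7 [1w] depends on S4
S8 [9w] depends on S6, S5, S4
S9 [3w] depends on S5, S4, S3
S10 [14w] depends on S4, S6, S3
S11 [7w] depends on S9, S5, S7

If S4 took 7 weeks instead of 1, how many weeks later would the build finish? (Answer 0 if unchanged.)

6

The binding path is S3→S4→S5→S9→S11 = 8+1+6+3+7 = 25; finish at 25 weeks.
Since S4 is critical, the +6 change carries straight to that chain (now 31 weeks).
That remains the longest chain; total 31 weeks.
Change in finish: 31 − 25 = +6 weeks.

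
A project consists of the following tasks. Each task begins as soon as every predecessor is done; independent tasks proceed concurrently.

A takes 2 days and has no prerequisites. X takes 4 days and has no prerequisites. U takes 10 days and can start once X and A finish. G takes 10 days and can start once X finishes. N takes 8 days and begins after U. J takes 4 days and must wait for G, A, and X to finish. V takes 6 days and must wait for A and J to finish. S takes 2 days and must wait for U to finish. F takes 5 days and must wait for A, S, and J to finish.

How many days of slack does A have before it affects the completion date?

4

X→G→J→V = 4+10+4+6 = 24 sets the makespan at 24 days.
A finishes as early as 2 and must finish by 6.
So A can slip 6 − 2 = 4 days.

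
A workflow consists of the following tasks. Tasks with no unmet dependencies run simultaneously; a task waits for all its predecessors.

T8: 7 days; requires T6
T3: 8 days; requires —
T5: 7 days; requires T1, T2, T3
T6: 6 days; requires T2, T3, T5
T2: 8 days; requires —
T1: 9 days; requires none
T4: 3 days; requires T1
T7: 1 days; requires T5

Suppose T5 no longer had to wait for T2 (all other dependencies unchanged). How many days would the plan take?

With the dependency in place, T1→T5→T6→T8 = 9+7+6+7 = 29 sets the finish at 29 days.
Dropping T2→T5 doesn't change T5's earliest start (9); another predecessor still binds.
New critical path: T1→T5→T6→T8 = 9+7+6+7 = 29 ⇒ 29 days.

29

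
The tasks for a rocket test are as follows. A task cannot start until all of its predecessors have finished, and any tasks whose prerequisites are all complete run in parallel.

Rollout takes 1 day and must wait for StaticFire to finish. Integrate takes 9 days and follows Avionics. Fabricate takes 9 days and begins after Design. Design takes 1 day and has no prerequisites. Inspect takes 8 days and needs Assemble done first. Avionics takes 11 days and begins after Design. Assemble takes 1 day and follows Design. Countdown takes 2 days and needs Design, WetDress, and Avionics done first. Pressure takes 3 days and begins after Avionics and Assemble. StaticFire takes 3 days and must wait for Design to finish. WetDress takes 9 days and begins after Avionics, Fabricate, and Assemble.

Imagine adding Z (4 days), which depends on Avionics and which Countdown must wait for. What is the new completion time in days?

Originally the job takes 23 days.
With Z inserted, Countdown now waits for max(Design, WetDress, Avionics, Z).
New critical path: Design→Avionics→WetDress→Countdown = 1+11+9+2 = 23 ⇒ 23 days.

23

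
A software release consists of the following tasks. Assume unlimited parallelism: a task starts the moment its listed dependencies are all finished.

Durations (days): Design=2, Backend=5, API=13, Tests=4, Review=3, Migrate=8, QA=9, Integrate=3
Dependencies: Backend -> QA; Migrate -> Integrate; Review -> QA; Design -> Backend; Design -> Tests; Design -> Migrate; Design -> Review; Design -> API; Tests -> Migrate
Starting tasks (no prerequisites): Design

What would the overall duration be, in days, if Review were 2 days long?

The binding path is Design→Tests→Migrate→Integrate = 2+4+8+3 = 17; finish at 17 days.
Review is off the critical path — its longest chain is 14 days, giving 3 of slack.
That remains the longest chain; total 17 days.

17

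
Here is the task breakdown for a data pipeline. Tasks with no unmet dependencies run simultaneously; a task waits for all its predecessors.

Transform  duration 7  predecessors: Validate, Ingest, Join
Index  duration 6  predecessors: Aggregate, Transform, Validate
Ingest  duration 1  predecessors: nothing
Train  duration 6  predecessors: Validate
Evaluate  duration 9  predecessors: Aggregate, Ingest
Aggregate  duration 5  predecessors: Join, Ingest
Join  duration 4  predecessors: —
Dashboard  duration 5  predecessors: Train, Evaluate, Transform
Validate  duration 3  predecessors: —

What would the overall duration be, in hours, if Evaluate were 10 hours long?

Baseline: Join→Aggregate→Evaluate→Dashboard = 4+5+9+5 = 23 → 23 hours.
Since Evaluate is critical, the +1 change carries straight to that chain (now 24 hours).
The critical path is still Join→Aggregate→Evaluate→Dashboard; finish is now 24 hours.

24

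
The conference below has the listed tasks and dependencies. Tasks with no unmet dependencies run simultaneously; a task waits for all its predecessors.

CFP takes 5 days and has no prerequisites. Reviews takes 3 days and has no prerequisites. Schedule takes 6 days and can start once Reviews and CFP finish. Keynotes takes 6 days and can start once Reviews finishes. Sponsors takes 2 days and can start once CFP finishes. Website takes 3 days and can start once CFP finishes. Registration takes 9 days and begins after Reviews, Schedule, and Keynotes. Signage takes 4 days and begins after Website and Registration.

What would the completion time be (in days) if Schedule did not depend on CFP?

22

Before: longest chain CFP→Schedule→Registration→Signage = 5+6+9+4 = 24, finish 24.
Without CFP→Schedule, Schedule's earliest start moves from 5 to 3.
The longest chain is now Reviews→Schedule→Registration→Signage = 3+6+9+4 = 22, so the plan takes 22 days.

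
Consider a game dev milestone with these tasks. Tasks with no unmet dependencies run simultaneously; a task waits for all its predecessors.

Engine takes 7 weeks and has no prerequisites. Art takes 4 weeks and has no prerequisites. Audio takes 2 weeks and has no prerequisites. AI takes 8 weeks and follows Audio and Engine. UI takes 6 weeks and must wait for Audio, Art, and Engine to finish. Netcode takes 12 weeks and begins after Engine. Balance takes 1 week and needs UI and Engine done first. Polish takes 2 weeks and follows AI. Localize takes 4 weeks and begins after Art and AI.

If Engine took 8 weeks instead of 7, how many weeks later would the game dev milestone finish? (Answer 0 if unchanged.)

Critical path before the change: Engine→AI→Localize = 7+8+4 = 19 giving 19 weeks.
Since Engine is critical, the +1 change carries straight to that chain (now 20 weeks).
No other chain overtakes it, so the finish is 20 weeks.
Change in finish: 20 − 19 = +1 weeks.

1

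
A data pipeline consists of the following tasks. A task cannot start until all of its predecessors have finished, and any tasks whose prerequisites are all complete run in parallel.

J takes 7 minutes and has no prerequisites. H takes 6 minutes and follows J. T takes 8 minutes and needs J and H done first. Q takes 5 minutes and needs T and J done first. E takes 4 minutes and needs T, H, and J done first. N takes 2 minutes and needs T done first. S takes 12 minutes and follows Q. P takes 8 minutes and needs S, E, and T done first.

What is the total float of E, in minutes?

13

Critical path: J→H→T→Q→S→P = 7+6+8+5+12+8 = 46, so the finish is 46 minutes.
Longest path through E: 33 minutes (earliest finish 25, latest finish 38).
Slack of E = 34 − 21 = 13 minutes.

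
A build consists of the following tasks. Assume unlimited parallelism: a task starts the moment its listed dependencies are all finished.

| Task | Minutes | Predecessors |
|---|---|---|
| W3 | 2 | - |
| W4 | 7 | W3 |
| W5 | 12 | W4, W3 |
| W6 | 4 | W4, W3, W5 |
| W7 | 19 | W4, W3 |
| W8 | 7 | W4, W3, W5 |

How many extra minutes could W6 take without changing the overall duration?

3

The longest chain is W3→W4→W5→W8 = 2+7+12+7 = 28; overall finish 28 minutes.
The longest chain containing W6 totals 25 minutes.
So W6 can slip 28 − 25 = 3 minutes.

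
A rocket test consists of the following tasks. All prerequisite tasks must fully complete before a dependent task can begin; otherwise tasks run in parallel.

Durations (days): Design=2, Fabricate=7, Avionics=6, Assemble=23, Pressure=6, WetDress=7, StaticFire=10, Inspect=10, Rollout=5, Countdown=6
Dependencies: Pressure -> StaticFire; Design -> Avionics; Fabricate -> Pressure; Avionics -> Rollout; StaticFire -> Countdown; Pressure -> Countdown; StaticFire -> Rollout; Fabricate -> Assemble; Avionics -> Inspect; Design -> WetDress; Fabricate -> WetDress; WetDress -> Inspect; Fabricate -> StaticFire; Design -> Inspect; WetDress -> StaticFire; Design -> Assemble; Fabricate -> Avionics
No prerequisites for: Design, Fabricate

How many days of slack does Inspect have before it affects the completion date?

6

The longest chain is Fabricate→Assemble = 7+23 = 30; overall finish 30 days.
Inspect finishes as early as 24 and must finish by 30.
Float = 30 − 24 = 6.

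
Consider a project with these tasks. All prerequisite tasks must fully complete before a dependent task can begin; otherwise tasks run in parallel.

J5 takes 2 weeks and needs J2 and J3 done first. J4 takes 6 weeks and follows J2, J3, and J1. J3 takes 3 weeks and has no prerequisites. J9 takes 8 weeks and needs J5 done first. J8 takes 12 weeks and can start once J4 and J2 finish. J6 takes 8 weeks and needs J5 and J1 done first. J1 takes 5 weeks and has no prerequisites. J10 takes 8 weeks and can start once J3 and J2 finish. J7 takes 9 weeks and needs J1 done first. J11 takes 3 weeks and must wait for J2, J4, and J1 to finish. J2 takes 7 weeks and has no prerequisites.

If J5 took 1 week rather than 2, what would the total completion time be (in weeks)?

The binding path is J2→J4→J8 = 7+6+12 = 25; finish at 25 weeks.
The longest path through J5 is only 17 weeks, so J5 has float 8.
No other chain overtakes it, so the finish is 25 weeks.

25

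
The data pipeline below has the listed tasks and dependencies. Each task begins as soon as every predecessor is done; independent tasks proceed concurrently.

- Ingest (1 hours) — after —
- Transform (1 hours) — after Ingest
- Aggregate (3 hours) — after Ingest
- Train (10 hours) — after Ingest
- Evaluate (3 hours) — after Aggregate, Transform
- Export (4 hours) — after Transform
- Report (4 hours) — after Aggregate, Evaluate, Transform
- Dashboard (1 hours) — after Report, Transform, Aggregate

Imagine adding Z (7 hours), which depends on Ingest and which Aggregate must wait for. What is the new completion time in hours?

Originally the plan takes 12 hours.
With Z inserted, Aggregate now waits for max(Ingest, Z).
New critical path: Ingest→Z→Aggregate→Evaluate→Report→Dashboard = 1+7+3+3+4+1 = 19 ⇒ 19 hours.

19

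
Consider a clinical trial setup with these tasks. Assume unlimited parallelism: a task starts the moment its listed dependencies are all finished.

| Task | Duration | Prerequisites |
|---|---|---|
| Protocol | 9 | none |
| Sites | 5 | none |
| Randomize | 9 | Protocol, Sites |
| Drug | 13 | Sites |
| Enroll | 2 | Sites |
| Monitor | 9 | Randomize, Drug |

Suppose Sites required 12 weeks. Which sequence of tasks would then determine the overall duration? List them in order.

Sites, Drug, Monitor

Critical path before the change: Sites→Drug→Monitor = 5+13+9 = 27 giving 27 weeks.
Sites is on the critical path; changing it to 12 makes that path 34 weeks.
That remains the longest chain; total 34 weeks.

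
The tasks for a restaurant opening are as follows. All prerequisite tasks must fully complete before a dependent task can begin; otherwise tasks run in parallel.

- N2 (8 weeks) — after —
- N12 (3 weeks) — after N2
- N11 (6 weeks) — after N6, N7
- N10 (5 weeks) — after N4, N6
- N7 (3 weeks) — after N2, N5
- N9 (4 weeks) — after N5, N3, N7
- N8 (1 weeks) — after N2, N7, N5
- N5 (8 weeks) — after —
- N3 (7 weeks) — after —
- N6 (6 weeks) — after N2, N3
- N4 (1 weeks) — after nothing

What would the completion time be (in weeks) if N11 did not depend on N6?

Original critical path: N2→N6→N11 = 8+6+6 = 20 ⇒ 20 weeks.
Without N6→N11, N11's earliest start moves from 14 to 11.
The longest chain is now N2→N6→N10 = 8+6+5 = 19, so the restaurant opening takes 19 weeks.

19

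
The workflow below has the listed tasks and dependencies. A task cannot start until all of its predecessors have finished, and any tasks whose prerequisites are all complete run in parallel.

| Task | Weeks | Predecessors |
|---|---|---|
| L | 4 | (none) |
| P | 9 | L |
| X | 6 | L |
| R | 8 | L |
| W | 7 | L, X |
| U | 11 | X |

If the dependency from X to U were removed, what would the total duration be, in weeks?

With the dependency in place, L→X→U = 4+6+11 = 21 sets the finish at 21 weeks.
Without X→U, U's earliest start moves from 10 to 0.
After: L→X→W = 4+6+7 = 17 → 17 weeks.

17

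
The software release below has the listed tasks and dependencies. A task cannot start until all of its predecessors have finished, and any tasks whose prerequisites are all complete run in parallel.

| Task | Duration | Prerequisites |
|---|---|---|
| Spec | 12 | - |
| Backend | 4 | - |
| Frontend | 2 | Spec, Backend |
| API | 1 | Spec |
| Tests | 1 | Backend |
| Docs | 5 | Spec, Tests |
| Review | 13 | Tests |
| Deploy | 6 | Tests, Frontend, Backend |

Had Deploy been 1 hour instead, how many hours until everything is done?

The binding path is Spec→Frontend→Deploy = 12+2+6 = 20; finish at 20 hours.
Deploy lies on that path, so at 1 hour the path becomes 15 hours.
Now Backend→Tests→Review = 4+1+13 = 18 is longest, so the finish becomes 18 hours.

18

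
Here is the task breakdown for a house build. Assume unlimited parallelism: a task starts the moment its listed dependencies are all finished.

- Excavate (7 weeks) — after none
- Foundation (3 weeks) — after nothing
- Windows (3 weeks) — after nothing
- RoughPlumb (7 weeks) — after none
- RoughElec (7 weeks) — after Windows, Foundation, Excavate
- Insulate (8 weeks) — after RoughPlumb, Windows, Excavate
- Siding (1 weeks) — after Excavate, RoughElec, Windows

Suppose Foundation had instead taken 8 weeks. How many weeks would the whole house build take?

16

Critical path before the change: Excavate→RoughElec→Siding = 7+7+1 = 15 giving 15 weeks.
Foundation has 4 weeks of float (longest path through it is 11).
The binding chain switches to Foundation→RoughElec→Siding = 8+7+1 = 16; finish 16 weeks.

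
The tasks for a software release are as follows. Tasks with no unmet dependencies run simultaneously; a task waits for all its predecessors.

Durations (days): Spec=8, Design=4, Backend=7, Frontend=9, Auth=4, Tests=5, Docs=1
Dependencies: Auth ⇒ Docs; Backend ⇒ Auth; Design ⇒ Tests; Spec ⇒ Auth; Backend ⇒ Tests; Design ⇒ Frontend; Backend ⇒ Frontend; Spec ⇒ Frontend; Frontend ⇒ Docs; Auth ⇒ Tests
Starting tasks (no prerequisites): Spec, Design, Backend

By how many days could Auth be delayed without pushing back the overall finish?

1

Critical path: Spec→Frontend→Docs = 8+9+1 = 18, so the finish is 18 days.
The longest chain containing Auth totals 17 days.
Slack of Auth = 9 − 8 = 1 day.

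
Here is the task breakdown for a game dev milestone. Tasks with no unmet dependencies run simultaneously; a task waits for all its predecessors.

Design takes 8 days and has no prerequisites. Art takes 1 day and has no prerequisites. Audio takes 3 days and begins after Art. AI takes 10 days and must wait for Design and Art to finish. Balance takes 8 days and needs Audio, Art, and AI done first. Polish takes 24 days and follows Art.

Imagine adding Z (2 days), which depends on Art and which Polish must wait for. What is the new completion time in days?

Originally the game dev milestone takes 26 days.
With Z inserted, Polish now waits for max(Art, Z).
New critical path: Art→Z→Polish = 1+2+24 = 27 ⇒ 27 days.

27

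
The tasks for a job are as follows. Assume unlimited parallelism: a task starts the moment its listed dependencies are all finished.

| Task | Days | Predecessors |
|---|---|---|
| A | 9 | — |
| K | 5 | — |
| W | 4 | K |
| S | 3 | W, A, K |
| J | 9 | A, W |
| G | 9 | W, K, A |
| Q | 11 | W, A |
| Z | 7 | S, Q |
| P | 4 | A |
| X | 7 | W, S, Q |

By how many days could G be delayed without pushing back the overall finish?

9

A→Q→Z = 9+11+7 = 27 sets the makespan at 27 days.
The longest chain containing G totals 18 days.
Slack of G = 18 − 9 = 9 days.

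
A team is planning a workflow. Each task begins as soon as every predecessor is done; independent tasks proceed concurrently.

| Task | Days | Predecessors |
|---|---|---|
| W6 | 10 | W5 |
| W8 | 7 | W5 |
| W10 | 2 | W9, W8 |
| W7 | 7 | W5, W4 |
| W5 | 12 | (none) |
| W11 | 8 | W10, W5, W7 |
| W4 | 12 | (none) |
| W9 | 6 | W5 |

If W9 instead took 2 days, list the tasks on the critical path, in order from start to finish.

W5, W8, W10, W11

As given, the longest chain is W5→W8→W10→W11 = 12+7+2+8 = 29, so the finish is 29 days.
W9 is off the critical path — its longest chain is 28 days, giving 1 of slack.
That remains the longest chain; total 29 days.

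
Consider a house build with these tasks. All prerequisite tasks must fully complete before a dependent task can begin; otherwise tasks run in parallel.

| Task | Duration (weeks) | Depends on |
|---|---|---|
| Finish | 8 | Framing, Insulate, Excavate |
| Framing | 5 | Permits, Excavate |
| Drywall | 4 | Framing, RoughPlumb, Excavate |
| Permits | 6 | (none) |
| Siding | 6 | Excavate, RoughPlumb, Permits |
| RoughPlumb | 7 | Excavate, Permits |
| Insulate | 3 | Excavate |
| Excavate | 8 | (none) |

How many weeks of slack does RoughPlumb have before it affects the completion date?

The longest chain is Excavate→Framing→Finish = 8+5+8 = 21; overall finish 21 weeks.
RoughPlumb finishes as early as 15 and must finish by 15.
So RoughPlumb can slip 15 − 15 = 0 weeks.

0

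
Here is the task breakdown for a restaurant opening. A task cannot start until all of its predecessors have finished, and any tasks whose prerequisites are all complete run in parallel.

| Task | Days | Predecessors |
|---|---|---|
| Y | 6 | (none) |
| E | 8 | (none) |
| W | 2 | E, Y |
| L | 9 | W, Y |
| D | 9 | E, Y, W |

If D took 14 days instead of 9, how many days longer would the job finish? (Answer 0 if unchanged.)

5

The binding path is E→W→D = 8+2+9 = 19; finish at 19 days.
D lies on that path, so at 14 days the path becomes 24 days.
That remains the longest chain; total 24 days.
Change in finish: 24 − 19 = +5 days.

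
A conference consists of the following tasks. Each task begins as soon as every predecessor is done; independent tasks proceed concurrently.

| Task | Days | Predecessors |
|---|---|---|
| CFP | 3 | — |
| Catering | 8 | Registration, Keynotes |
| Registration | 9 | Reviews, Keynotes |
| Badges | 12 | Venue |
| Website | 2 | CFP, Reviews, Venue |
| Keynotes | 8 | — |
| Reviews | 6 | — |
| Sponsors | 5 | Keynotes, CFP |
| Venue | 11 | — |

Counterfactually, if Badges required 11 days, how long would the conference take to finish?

25

Baseline: Keynotes→Registration→Catering = 8+9+8 = 25 → 25 days.
Badges has 2 days of float (longest path through it is 23).
The critical path is still Keynotes→Registration→Catering; finish is now 25 days.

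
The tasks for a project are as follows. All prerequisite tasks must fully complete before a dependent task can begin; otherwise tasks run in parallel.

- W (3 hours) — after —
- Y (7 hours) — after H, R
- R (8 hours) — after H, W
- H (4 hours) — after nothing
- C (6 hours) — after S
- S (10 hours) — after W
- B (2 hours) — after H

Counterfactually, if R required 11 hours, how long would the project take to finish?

22

As given, the longest chain is H→R→Y = 4+8+7 = 19, so the finish is 19 hours.
R lies on that path, so at 11 hours the path becomes 22 hours.
No other chain overtakes it, so the finish is 22 hours.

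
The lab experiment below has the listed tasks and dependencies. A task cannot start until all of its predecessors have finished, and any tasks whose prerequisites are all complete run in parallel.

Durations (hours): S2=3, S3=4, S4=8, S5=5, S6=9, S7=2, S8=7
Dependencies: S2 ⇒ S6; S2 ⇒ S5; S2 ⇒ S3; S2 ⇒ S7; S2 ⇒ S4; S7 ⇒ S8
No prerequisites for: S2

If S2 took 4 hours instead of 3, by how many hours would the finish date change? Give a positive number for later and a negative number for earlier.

1

Baseline: S2→S6 = 3+9 = 12 → 12 hours.
S2 lies on that path, so at 4 hours the path becomes 13 hours.
That remains the longest chain; total 13 hours.
Change in finish: 13 − 12 = +1 hours.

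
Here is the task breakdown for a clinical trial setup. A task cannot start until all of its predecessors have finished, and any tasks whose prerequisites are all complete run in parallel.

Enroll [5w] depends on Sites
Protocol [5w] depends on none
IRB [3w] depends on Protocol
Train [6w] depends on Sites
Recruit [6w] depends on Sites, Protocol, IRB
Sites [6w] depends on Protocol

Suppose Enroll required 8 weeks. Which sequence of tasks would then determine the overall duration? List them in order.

Protocol, Sites, Enroll

The binding path is Protocol→Sites→Recruit = 5+6+6 = 17; finish at 17 weeks.
The longest path through Enroll is only 16 weeks, so Enroll has float 1.
New critical path: Protocol→Sites→Enroll = 5+6+8 = 19 ⇒ 19 weeks.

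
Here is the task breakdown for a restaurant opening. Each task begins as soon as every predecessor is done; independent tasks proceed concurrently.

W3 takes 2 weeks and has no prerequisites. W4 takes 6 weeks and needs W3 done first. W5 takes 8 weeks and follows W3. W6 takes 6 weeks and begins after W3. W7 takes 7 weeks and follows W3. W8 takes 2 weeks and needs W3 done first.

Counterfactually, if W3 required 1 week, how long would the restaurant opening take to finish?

As given, the longest chain is W3→W5 = 2+8 = 10, so the finish is 10 weeks.
W3 is on the critical path; changing it to 1 makes that path 9 weeks.
That remains the longest chain; total 9 weeks.

9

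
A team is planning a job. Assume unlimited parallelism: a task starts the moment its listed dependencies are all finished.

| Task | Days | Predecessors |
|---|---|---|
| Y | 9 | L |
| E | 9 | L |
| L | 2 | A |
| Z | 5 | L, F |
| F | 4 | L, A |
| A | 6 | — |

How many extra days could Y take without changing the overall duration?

The longest chain is A→L→E = 6+2+9 = 17; overall finish 17 days.
Y finishes as early as 17 and must finish by 17.
So Y can slip 17 − 17 = 0 days.

0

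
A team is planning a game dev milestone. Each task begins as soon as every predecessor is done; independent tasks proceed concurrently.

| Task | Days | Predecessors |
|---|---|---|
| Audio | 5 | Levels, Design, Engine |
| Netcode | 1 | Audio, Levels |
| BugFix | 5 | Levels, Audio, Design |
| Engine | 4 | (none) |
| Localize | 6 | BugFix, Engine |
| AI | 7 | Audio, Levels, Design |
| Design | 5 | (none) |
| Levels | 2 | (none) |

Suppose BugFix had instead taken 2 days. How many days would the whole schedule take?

18

Critical path before the change: Design→Audio→BugFix→Localize = 5+5+5+6 = 21 giving 21 days.
BugFix is on the critical path; changing it to 2 makes that path 18 days.
No other chain overtakes it, so the finish is 18 days.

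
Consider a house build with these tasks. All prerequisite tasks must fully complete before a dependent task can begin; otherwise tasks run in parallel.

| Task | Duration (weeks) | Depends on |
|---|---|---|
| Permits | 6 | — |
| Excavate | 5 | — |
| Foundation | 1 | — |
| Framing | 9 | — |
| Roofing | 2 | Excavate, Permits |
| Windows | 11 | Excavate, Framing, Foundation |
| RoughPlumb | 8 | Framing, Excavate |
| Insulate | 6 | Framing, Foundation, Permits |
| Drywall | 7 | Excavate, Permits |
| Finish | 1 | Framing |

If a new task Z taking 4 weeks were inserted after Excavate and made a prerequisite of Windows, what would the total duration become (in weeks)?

Originally the plan takes 20 weeks.
With Z inserted, Windows now waits for max(Excavate, Framing, Foundation, Z).
New critical path: Excavate→Z→Windows = 5+4+11 = 20 ⇒ 20 weeks.

20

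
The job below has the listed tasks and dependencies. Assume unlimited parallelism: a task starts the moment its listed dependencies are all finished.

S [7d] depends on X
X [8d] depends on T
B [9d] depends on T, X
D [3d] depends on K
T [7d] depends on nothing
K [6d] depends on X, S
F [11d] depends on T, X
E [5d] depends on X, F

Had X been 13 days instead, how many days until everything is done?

36

Baseline: T→X→F→E = 7+8+11+5 = 31 → 31 days.
X lies on that path, so at 13 days the path becomes 36 days.
No other chain overtakes it, so the finish is 36 days.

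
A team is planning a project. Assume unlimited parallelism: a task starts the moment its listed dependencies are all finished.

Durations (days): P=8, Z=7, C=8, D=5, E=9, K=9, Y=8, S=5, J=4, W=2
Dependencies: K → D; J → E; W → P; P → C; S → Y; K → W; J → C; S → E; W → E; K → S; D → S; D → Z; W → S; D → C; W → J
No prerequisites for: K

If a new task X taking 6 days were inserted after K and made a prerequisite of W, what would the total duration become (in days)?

33

Originally the project takes 28 days.
With X inserted, W now waits for max(K, X).
New critical path: K→X→W→P→C = 9+6+2+8+8 = 33 ⇒ 33 days.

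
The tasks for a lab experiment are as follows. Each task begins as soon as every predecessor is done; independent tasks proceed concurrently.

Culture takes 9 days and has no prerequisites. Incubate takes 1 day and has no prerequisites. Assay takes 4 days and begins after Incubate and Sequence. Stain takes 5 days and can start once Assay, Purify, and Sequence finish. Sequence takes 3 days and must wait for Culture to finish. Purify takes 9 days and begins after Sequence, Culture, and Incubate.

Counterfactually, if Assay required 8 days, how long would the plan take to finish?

26

Critical path before the change: Culture→Sequence→Purify→Stain = 9+3+9+5 = 26 giving 26 days.
Assay is off the critical path — its longest chain is 21 days, giving 5 of slack.
The critical path is still Culture→Sequence→Purify→Stain; finish is now 26 days.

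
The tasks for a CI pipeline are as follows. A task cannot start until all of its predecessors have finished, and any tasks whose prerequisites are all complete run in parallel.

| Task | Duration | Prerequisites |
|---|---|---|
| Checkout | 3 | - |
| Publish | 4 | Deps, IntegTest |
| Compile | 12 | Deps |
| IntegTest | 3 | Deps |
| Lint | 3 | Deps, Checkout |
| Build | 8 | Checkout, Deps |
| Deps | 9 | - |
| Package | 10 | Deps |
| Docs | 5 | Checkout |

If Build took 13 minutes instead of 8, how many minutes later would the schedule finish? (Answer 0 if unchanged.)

The binding path is Deps→Compile = 9+12 = 21; finish at 21 minutes.
The longest path through Build is only 17 minutes, so Build has float 4.
The binding chain switches to Deps→Build = 9+13 = 22; finish 22 minutes.
Change in finish: 22 − 21 = +1 minutes.

1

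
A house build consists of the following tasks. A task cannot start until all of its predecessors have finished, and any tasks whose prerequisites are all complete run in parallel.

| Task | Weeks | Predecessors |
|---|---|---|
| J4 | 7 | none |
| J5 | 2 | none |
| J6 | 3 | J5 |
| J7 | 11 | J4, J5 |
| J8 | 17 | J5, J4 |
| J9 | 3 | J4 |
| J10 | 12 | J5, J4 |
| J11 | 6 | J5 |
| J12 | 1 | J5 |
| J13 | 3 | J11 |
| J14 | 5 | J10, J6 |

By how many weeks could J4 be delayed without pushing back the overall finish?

0

The longest chain is J4→J8 = 7+17 = 24; overall finish 24 weeks.
The longest chain containing J4 totals 24 weeks.
Float = 24 − 24 = 0.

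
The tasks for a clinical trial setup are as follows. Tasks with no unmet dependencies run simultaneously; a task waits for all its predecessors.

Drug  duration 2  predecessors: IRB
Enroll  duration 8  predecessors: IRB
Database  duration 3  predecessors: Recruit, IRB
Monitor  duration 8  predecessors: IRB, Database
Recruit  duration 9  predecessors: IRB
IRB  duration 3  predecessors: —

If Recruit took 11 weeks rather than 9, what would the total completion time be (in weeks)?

Baseline: IRB→Recruit→Database→Monitor = 3+9+3+8 = 23 → 23 weeks.
Recruit is on the critical path; changing it to 11 makes that path 25 weeks.
That remains the longest chain; total 25 weeks.

25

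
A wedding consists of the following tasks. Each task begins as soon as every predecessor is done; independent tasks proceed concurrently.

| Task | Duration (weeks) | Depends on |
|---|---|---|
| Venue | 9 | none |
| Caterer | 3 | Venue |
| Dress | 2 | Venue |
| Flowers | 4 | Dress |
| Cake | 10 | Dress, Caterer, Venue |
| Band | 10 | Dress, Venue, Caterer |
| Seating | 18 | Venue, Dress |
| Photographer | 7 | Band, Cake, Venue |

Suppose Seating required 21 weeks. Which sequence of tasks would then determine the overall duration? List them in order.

Venue, Dress, Seating

As given, the longest chain is Venue→Dress→Seating = 9+2+18 = 29, so the finish is 29 weeks.
Seating is on the critical path; changing it to 21 makes that path 32 weeks.
The critical path is still Venue→Dress→Seating; finish is now 32 weeks.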